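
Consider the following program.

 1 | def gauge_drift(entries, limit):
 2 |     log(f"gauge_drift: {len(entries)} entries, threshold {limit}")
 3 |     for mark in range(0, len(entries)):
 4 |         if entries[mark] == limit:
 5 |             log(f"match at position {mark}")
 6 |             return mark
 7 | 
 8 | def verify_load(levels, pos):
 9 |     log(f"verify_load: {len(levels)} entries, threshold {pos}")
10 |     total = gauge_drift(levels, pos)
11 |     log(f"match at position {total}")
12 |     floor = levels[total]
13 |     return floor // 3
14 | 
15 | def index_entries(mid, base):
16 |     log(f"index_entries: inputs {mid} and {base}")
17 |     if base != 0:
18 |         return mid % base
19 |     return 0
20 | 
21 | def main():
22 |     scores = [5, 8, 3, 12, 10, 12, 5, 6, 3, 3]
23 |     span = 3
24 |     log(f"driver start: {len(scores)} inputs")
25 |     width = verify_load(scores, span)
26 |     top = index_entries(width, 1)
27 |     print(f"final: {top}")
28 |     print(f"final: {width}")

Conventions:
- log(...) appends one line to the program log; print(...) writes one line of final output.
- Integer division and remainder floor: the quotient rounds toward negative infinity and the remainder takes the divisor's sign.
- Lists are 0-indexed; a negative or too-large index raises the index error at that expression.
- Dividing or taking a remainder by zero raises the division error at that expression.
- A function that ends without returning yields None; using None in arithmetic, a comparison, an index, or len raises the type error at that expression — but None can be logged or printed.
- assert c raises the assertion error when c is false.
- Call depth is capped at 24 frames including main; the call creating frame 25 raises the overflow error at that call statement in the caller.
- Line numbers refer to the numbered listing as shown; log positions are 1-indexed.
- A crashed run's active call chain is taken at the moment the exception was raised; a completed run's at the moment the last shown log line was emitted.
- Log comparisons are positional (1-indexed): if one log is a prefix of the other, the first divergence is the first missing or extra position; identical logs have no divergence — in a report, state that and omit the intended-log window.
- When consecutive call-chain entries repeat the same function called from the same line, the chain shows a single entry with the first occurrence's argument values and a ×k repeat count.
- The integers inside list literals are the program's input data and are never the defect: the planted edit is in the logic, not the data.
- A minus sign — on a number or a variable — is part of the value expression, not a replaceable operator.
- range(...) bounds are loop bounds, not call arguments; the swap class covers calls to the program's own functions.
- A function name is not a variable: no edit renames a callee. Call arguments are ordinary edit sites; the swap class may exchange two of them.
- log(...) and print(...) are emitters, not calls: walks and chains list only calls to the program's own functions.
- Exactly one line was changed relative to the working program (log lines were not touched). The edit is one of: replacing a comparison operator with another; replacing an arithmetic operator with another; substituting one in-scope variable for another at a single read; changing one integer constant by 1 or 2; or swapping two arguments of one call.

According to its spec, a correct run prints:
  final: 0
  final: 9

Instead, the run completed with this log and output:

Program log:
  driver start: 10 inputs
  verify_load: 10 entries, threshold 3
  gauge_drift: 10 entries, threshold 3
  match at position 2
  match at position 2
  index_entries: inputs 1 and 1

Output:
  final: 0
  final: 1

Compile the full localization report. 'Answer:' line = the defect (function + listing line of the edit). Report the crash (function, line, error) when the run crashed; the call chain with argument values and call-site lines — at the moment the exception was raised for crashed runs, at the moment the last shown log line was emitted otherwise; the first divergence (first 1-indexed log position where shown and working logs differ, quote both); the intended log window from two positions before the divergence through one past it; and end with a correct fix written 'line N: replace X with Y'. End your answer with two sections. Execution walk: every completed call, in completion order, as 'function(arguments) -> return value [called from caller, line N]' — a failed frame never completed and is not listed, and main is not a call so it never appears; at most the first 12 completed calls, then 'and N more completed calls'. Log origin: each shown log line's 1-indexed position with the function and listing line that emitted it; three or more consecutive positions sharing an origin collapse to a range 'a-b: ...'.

Answer: the defect is in verify_load at line 13.
Key fact: Log line 6 is where behavior first shows: 'index_entries: inputs 1 and 1' appears instead of 'index_entries: inputs 9 and 1'.
Call chain: main -> index_entries(1, 1) (called at line 26).
First divergence: position 6; shown 'index_entries: inputs 1 and 1' vs intended 'index_entries: inputs 9 and 1'.
Intended log window:
  4: match at position 2
  5: match at position 2
  6: index_entries: inputs 9 and 1
Execution walk:
  gauge_drift([5, 8, 3, 12, 10, 12, 5, 6, 3, 3], 3) -> 2  [called from verify_load, line 10]
  verify_load([5, 8, 3, 12, 10, 12, 5, 6, 3, 3], 3) -> 1  [called from main, line 25]
  index_entries(1, 1) -> 0  [called from main, line 26]
Origin of each log line:
  1: emitted by main (line 24)
  2: emitted by verify_load (line 9)
  3: emitted by gauge_drift (line 2)
  4: emitted by gauge_drift (line 5)
  5: emitted by verify_load (line 11)
  6: emitted by index_entries (line 16)
A correct fix: line 13: replace `//` with `*`.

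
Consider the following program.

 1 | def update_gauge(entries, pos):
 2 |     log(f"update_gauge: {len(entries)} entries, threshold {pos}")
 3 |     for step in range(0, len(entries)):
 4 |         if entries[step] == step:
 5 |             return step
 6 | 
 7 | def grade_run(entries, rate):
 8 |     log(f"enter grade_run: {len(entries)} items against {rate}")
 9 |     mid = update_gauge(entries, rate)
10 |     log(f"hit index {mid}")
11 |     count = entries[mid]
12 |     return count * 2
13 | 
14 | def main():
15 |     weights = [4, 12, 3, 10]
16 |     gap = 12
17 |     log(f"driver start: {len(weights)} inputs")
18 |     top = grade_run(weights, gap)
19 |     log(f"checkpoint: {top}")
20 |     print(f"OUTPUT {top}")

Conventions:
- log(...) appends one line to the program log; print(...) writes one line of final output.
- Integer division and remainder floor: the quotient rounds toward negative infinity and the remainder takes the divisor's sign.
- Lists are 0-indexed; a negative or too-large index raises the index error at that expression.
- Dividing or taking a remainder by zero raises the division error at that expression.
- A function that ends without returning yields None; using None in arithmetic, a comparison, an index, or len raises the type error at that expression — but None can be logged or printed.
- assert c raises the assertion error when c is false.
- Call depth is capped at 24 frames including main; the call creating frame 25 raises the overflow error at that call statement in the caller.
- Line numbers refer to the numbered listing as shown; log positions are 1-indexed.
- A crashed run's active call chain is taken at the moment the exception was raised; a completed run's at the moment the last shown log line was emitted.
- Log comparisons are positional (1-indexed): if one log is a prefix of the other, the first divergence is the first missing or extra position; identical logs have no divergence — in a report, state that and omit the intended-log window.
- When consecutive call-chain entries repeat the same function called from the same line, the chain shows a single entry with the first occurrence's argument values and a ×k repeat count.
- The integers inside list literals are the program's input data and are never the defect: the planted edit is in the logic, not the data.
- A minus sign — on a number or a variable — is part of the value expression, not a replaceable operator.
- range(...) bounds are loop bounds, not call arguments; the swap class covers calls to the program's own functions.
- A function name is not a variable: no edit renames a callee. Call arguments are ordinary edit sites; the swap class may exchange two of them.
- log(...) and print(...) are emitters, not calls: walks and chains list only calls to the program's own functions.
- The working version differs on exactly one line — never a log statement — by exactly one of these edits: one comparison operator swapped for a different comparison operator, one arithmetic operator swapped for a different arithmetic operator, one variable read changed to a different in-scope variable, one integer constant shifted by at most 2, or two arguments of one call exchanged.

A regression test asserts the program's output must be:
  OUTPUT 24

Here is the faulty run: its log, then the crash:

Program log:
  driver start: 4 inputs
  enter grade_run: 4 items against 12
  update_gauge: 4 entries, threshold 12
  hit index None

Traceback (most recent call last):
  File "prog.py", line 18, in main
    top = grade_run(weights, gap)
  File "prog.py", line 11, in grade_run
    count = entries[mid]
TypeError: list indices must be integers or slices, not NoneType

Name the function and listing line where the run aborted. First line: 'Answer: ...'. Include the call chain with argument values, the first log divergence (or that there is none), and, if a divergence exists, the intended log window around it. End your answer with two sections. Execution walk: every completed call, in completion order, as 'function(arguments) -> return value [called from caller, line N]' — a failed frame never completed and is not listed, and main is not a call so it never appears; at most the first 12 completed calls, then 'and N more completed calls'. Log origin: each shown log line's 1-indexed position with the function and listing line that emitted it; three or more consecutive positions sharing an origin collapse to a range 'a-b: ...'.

Answer: the error was raised in grade_run, line 11.
Key fact: Position 4 is the first bad log line: 'hit index None' should read 'hit index 1'.
Call chain: main -> grade_run([4, 12, 3, 10], 12) (called at line 18).
First divergence: at position 4 the run shows 'hit index None' where the working version logs 'hit index 1'.
Intended log window:
  2: enter grade_run: 4 items against 12
  3: update_gauge: 4 entries, threshold 12
  4: hit index 1
  5: checkpoint: 24
Execution walk:
  update_gauge([4, 12, 3, 10], 12) -> None  [called from grade_run, line 9]
Log origins:
  1: logged in main at line 17
  2: logged in grade_run at line 8
  3: logged in update_gauge at line 2
  4: logged in grade_run at line 10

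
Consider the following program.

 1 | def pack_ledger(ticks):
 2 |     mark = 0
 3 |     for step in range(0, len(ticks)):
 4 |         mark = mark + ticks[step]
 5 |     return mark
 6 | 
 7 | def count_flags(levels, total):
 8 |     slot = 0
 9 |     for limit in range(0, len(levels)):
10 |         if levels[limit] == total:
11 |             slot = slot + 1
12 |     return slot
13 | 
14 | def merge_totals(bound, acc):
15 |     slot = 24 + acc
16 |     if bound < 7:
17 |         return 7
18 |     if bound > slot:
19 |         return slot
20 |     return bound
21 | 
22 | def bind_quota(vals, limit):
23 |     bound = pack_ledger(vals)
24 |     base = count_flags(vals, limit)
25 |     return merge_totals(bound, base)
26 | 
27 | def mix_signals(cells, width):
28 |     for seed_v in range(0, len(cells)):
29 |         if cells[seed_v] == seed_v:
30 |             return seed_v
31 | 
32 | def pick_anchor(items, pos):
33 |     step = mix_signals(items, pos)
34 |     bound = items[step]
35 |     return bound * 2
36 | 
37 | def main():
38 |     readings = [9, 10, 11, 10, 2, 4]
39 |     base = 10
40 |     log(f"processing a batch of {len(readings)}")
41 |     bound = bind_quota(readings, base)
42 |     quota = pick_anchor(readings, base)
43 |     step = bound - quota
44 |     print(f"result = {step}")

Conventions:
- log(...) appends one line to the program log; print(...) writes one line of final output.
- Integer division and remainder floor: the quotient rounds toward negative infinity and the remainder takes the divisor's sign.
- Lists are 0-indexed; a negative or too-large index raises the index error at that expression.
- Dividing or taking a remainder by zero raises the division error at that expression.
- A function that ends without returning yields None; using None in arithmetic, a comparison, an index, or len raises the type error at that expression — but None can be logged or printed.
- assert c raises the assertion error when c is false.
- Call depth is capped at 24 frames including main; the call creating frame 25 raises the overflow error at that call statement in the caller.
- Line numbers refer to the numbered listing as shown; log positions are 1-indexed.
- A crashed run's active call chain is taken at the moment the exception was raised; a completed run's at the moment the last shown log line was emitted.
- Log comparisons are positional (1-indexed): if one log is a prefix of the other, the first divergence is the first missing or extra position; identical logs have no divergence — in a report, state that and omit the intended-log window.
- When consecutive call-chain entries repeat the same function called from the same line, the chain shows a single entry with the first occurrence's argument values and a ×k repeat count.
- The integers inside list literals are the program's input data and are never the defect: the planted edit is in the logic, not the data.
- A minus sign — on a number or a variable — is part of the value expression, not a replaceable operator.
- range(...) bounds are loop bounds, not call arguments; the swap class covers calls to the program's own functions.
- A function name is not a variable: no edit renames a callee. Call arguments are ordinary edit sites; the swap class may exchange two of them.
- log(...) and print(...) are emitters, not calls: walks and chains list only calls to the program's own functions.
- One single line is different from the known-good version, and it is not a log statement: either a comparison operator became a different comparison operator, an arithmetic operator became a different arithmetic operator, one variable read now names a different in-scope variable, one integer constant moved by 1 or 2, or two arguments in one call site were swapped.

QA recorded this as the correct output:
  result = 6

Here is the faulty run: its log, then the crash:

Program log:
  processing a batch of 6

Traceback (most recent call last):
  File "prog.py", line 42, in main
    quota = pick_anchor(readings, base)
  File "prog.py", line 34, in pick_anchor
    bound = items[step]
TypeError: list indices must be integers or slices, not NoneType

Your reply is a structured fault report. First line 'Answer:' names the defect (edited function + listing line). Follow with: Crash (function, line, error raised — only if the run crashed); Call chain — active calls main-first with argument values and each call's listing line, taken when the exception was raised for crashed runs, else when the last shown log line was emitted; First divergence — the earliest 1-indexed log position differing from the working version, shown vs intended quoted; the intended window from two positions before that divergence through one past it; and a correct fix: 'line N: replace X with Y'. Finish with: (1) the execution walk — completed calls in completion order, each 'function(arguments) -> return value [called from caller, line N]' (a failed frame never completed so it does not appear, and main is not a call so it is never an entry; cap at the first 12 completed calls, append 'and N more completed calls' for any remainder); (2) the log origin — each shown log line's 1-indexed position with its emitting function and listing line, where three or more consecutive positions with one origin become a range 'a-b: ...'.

Answer: the defect is in mix_signals at line 29.
Key fact: The log gives no warning — it matches the intended run right up to the abort.
Crash: pick_anchor, line 34, TypeError.
Call chain: main -> pick_anchor([9, 10, 11, 10, 2, 4], 10) (called at line 42).
First divergence: none — the logs agree in full.
Execution walk:
  pack_ledger([9, 10, 11, 10, 2, 4]) -> 46  [called from bind_quota, line 23]
  count_flags([9, 10, 11, 10, 2, 4], 10) -> 2  [called from bind_quota, line 24]
  merge_totals(46, 2) -> 26  [called from bind_quota, line 25]
  bind_quota([9, 10, 11, 10, 2, 4], 10) -> 26  [called from main, line 41]
  mix_signals([9, 10, 11, 10, 2, 4], 10) -> None  [called from pick_anchor, line 33]
Log origin:
  1: logged in main at line 40
A correct fix: line 29: replace `cells[seed_v] == seed_v` with `cells[seed_v] == width`.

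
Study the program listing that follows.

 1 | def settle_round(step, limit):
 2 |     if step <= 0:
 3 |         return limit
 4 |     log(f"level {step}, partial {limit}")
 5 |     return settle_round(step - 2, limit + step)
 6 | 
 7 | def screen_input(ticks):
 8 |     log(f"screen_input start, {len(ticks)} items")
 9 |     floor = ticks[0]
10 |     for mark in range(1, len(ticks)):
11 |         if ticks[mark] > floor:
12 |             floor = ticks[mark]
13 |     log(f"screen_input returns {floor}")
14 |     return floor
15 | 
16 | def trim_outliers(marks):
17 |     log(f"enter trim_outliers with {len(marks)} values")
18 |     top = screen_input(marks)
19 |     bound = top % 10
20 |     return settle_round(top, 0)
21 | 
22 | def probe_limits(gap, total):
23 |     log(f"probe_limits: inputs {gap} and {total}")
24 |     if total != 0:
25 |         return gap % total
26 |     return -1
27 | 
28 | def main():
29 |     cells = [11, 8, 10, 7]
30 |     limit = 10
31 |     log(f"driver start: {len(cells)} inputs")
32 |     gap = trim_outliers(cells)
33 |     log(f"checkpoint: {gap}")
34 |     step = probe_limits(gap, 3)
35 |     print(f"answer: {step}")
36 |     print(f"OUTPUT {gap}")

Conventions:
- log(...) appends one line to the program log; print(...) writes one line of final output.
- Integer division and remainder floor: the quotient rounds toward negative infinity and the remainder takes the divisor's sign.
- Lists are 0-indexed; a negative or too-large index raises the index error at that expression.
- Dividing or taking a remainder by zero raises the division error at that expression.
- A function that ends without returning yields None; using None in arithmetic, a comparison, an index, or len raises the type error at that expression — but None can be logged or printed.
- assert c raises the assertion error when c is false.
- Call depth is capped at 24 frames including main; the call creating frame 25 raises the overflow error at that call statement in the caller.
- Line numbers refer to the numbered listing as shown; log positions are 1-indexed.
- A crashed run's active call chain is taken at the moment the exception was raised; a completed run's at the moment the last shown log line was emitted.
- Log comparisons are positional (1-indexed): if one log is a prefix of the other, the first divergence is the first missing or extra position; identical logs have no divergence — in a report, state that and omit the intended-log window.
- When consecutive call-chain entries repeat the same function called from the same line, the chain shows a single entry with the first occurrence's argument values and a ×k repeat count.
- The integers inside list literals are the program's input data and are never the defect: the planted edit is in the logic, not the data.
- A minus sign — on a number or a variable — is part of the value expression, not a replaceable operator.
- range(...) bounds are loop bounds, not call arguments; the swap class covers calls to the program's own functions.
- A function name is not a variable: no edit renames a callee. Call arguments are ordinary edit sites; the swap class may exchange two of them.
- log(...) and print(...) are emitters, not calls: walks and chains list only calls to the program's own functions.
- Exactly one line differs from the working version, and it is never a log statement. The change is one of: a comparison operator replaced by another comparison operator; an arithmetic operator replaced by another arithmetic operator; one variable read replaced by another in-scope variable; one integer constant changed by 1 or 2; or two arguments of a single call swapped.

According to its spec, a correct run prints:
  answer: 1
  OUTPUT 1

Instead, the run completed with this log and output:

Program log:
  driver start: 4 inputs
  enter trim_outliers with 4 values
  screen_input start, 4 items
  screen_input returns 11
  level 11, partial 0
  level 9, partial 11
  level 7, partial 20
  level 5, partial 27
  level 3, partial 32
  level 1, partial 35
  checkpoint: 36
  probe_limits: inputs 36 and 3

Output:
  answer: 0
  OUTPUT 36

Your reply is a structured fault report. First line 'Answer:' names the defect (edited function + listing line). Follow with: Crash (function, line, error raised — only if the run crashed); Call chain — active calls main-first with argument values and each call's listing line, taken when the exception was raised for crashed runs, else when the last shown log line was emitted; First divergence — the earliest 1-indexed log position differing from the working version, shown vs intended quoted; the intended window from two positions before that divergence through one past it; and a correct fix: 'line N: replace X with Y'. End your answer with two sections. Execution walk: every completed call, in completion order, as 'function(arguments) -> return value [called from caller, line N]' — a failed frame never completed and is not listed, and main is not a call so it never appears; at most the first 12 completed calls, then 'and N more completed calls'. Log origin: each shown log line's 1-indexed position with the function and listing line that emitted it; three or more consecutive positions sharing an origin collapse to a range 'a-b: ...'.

Answer: the defect is in trim_outliers at line 20.
Key fact: Everything matches until log position 5, which reads 'level 11, partial 0' in place of 'level 1, partial 0'.
Call chain: main -> probe_limits(36, 3) (called at line 34).
First divergence: position 5; shown 'level 11, partial 0' vs intended 'level 1, partial 0'.
Intended log window:
  3: screen_input start, 4 items
  4: screen_input returns 11
  5: level 1, partial 0
  6: checkpoint: 1
Execution walk:
  screen_input([11, 8, 10, 7]) -> 11  [called from trim_outliers, line 18]
  settle_round(-1, 36) -> 36  [called from settle_round, line 5]
  settle_round(1, 35) -> 36  [called from settle_round, line 5]
  settle_round(3, 32) -> 36  [called from settle_round, line 5]
  settle_round(5, 27) -> 36  [called from settle_round, line 5]
  settle_round(7, 20) -> 36  [called from settle_round, line 5]
  settle_round(9, 11) -> 36  [called from settle_round, line 5]
  settle_round(11, 0) -> 36  [called from trim_outliers, line 20]
  trim_outliers([11, 8, 10, 7]) -> 36  [called from main, line 32]
  probe_limits(36, 3) -> 0  [called from main, line 34]
Log origin:
  1: from main, line 31
  2: from trim_outliers, line 17
  3: from screen_input, line 8
  4: from screen_input, line 13
  5-10: from settle_round, line 4
  11: from main, line 33
  12: from probe_limits, line 23
A correct fix: line 20: replace `top` with `bound`.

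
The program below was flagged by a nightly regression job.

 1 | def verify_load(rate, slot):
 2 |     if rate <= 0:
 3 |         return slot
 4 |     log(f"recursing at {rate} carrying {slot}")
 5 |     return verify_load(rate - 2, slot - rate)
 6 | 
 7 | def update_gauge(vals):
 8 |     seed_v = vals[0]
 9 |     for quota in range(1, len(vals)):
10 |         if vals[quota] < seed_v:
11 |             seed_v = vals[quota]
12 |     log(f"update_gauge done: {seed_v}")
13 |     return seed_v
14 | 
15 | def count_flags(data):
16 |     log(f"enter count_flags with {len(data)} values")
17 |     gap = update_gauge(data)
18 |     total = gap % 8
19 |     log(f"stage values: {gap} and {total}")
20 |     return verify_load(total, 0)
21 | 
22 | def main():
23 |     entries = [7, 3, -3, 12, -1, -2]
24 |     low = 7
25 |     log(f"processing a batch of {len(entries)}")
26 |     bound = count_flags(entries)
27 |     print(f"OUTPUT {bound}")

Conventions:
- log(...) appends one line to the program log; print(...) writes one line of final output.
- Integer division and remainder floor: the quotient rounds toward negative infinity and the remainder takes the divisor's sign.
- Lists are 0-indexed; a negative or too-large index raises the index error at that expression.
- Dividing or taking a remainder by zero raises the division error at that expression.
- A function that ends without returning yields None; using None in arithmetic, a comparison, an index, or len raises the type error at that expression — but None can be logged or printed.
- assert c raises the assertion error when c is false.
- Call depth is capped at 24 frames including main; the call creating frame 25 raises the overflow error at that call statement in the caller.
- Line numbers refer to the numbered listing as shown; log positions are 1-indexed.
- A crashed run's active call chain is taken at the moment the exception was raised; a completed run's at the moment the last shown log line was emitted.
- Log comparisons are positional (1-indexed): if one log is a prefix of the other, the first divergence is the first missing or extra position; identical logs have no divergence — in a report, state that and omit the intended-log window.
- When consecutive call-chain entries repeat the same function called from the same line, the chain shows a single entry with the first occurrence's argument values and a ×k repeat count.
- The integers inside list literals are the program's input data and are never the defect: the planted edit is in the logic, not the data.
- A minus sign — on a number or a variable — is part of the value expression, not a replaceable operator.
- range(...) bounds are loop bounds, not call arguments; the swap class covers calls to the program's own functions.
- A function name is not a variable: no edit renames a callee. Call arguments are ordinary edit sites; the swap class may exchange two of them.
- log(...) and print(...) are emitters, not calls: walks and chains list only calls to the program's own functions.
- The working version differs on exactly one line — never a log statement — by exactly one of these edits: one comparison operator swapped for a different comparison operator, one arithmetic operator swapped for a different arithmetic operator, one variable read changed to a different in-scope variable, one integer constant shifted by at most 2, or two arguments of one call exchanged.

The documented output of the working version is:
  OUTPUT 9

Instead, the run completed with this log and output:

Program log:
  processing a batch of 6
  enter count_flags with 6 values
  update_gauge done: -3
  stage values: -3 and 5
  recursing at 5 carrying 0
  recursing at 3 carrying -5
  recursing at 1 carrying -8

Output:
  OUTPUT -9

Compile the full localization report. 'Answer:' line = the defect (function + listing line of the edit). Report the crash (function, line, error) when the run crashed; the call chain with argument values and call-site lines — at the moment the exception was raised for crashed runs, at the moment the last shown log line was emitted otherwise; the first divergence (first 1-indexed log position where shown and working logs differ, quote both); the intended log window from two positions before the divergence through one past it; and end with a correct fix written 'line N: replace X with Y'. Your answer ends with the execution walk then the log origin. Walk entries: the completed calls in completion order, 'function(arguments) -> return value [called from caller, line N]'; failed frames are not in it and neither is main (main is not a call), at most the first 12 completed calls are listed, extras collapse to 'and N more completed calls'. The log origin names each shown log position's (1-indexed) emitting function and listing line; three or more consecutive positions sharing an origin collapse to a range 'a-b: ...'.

Answer: the defect is in verify_load at line 5.
Key fact: At log position 6 the runs split — shown 'recursing at 3 carrying -5', but the working version logs 'recursing at 3 carrying 5'.
Call chain: main -> count_flags([7, 3, -3, 12, -1, -2]) (called at line 26) -> verify_load(5, 0) (called at line 20) -> verify_load(3, -5) (called at line 5) ×2.
First divergence: at position 6 the run shows 'recursing at 3 carrying -5' where the working version logs 'recursing at 3 carrying 5'.
Intended log window:
  4: stage values: -3 and 5
  5: recursing at 5 carrying 0
  6: recursing at 3 carrying 5
  7: recursing at 1 carrying 8
Execution walk:
  update_gauge([7, 3, -3, 12, -1, -2]) -> -3  [called from count_flags, line 17]
  verify_load(-1, -9) -> -9  [called from verify_load, line 5]
  verify_load(1, -8) -> -9  [called from verify_load, line 5]
  verify_load(3, -5) -> -9  [called from verify_load, line 5]
  verify_load(5, 0) -> -9  [called from count_flags, line 20]
  count_flags([7, 3, -3, 12, -1, -2]) -> -9  [called from main, line 26]
Log origin:
  1: from main, line 25
  2: from count_flags, line 16
  3: from update_gauge, line 12
  4: from count_flags, line 19
  5-7: from verify_load, line 4
A correct fix: line 5: replace `slot - rate` with `slot + rate`.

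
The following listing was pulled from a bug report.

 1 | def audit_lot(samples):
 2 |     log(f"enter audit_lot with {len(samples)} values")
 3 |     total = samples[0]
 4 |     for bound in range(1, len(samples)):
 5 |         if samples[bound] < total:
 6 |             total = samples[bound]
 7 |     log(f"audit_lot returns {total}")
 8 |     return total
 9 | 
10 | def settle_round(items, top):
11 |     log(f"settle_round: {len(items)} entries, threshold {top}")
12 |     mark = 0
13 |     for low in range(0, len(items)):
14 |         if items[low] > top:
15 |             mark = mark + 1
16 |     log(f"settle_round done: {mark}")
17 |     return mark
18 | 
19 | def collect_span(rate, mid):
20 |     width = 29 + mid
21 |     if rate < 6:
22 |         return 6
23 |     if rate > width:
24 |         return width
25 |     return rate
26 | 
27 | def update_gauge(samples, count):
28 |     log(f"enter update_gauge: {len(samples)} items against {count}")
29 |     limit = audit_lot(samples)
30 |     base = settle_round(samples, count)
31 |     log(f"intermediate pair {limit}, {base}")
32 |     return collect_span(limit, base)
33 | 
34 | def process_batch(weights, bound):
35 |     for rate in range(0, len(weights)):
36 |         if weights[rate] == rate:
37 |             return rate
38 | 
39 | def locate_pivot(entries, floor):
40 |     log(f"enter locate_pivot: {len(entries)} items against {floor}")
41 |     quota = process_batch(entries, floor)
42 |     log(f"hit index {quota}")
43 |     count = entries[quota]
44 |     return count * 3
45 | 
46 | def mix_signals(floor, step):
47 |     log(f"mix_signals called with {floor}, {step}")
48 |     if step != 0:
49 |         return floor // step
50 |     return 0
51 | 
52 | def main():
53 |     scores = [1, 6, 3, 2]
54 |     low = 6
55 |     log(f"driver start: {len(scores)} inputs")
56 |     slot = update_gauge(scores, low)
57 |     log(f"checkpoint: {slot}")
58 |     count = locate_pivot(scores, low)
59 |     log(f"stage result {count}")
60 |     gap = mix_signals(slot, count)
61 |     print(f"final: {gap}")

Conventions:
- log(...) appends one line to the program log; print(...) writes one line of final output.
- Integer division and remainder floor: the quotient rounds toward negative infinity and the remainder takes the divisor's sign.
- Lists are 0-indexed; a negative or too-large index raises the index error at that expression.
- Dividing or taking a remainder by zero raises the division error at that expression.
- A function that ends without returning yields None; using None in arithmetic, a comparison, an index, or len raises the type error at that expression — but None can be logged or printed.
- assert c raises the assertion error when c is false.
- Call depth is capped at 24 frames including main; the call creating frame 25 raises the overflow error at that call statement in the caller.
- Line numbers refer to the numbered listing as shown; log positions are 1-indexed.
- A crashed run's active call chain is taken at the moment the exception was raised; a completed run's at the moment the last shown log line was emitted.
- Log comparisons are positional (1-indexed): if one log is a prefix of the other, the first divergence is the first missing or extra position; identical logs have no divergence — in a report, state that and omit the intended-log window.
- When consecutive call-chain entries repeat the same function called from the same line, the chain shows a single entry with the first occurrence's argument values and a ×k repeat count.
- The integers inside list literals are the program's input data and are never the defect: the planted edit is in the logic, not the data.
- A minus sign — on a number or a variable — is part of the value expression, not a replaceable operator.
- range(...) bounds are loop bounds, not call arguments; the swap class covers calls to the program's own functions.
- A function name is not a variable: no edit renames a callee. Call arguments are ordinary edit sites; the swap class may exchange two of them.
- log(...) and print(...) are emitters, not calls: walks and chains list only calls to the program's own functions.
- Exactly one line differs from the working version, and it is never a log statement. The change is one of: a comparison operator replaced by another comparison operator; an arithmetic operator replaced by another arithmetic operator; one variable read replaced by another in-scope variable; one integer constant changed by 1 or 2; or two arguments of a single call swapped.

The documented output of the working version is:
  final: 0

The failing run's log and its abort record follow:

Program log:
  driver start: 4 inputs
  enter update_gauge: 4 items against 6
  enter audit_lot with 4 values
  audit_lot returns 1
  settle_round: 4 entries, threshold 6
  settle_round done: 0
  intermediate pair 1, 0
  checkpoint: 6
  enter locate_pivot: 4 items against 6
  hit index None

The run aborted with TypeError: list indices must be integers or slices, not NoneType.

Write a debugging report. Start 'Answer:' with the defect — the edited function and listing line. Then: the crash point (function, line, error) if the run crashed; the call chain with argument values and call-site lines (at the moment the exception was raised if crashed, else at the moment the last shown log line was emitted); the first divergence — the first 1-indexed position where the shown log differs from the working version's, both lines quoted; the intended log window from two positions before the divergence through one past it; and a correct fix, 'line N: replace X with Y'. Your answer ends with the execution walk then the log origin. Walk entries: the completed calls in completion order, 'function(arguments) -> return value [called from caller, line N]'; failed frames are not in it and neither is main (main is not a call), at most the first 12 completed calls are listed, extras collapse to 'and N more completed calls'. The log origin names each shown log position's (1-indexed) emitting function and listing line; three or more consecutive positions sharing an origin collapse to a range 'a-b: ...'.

Answer: the defect is in process_batch at line 36.
Key observation: At log position 10 the runs split — shown 'hit index None', but the working version logs 'hit index 1'.
Crash: locate_pivot, line 43, TypeError.
Call chain: main -> locate_pivot([1, 6, 3, 2], 6) (called at line 58).
First divergence: position 10 — the shown line 'hit index None' should read 'hit index 1'.
Intended log window:
  8: checkpoint: 6
  9: enter locate_pivot: 4 items against 6
  10: hit index 1
  11: stage result 18
Execution walk:
  audit_lot([1, 6, 3, 2]) -> 1  [called from update_gauge, line 29]
  settle_round([1, 6, 3, 2], 6) -> 0  [called from update_gauge, line 30]
  collect_span(1, 0) -> 6  [called from update_gauge, line 32]
  update_gauge([1, 6, 3, 2], 6) -> 6  [called from main, line 56]
  process_batch([1, 6, 3, 2], 6) -> None  [called from locate_pivot, line 41]
Log origin:
  1 — main, line 55
  2 — update_gauge, line 28
  3 — audit_lot, line 2
  4 — audit_lot, line 7
  5 — settle_round, line 11
  6 — settle_round, line 16
  7 — update_gauge, line 31
  8 — main, line 57
  9 — locate_pivot, line 40
  10 — locate_pivot, line 42
A correct fix: line 36: replace `weights[rate] == rate` with `weights[rate] == bound`.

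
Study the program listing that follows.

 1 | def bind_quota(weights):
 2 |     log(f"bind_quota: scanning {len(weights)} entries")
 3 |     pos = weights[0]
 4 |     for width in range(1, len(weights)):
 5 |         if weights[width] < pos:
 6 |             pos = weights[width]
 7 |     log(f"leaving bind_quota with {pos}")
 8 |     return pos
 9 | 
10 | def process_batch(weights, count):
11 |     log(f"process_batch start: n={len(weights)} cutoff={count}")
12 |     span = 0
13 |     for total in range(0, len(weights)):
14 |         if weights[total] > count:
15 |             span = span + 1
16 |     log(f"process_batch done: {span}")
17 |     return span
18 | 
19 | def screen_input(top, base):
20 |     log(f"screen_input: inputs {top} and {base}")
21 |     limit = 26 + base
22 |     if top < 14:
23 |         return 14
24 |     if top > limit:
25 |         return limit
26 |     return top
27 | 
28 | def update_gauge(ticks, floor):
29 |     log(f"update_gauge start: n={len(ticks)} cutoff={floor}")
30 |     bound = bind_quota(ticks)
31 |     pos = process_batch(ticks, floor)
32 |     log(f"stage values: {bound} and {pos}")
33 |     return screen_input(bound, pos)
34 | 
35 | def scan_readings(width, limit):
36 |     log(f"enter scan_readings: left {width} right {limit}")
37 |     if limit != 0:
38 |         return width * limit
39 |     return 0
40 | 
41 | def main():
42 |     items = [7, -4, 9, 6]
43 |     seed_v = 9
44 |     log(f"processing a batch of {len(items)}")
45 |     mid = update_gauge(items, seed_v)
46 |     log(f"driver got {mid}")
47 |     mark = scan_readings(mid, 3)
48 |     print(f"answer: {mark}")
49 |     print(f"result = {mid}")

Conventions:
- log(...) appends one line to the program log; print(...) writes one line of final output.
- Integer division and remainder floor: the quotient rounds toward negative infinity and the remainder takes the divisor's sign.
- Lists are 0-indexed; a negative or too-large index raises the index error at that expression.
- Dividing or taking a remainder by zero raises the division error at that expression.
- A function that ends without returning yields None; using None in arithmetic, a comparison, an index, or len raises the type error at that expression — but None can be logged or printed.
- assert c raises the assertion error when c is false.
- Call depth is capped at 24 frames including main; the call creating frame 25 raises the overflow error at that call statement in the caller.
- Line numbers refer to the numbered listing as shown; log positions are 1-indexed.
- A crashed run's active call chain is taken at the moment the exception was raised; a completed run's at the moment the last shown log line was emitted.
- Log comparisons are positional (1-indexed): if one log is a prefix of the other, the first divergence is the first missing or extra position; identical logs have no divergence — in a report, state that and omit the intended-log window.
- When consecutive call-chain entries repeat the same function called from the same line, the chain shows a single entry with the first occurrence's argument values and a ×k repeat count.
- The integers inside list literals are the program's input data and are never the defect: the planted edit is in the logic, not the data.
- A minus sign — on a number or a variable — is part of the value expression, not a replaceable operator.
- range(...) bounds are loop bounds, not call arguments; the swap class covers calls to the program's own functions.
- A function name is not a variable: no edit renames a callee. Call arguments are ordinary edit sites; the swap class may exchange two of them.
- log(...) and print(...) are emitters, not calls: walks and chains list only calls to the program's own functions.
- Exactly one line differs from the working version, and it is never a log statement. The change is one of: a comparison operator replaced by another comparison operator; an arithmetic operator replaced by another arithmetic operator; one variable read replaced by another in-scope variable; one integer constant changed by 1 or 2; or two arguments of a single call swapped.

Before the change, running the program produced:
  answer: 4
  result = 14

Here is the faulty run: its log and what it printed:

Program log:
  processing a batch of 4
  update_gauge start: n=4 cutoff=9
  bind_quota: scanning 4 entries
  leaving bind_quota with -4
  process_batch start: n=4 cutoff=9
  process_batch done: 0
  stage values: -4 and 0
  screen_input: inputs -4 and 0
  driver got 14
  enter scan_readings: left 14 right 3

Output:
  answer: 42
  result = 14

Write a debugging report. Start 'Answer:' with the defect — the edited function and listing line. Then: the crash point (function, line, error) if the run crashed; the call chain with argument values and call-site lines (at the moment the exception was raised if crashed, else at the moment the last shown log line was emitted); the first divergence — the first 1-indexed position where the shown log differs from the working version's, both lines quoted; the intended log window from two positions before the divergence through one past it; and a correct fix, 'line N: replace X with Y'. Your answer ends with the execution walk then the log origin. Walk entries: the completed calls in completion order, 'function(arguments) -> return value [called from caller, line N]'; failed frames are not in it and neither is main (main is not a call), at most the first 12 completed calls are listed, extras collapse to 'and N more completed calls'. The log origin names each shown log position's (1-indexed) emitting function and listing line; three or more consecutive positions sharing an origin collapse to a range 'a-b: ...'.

Answer: the defect is in scan_readings at line 38.
Core observation: Log streams are identical — the defect surfaces only in the printed output.
Call chain: main -> scan_readings(14, 3) (called at line 47).
First divergence: none; the two logs match at every position.
Execution walk:
  bind_quota([7, -4, 9, 6]) -> -4  [called from update_gauge, line 30]
  process_batch([7, -4, 9, 6], 9) -> 0  [called from update_gauge, line 31]
  screen_input(-4, 0) -> 14  [called from update_gauge, line 33]
  update_gauge([7, -4, 9, 6], 9) -> 14  [called from main, line 45]
  scan_readings(14, 3) -> 42  [called from main, line 47]
Origin of each log line:
  1: emitted by main (line 44)
  2: emitted by update_gauge (line 29)
  3: emitted by bind_quota (line 2)
  4: emitted by bind_quota (line 7)
  5: emitted by process_batch (line 11)
  6: emitted by process_batch (line 16)
  7: emitted by update_gauge (line 32)
  8: emitted by screen_input (line 20)
  9: emitted by main (line 46)
  10: emitted by scan_readings (line 36)
A correct fix: line 38: replace `*` with `//`.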